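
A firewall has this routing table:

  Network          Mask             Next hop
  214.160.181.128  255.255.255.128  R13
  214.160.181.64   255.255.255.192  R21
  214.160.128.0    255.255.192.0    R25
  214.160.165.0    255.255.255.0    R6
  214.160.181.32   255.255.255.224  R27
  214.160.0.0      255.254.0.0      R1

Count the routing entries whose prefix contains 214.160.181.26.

2

Prefixes containing 214.160.181.26:
  214.160.0.0/15 (214.160.0.0 - 214.161.255.255)
  214.160.128.0/18 (214.160.128.0 - 214.160.191.255)
Total matching entries: 2.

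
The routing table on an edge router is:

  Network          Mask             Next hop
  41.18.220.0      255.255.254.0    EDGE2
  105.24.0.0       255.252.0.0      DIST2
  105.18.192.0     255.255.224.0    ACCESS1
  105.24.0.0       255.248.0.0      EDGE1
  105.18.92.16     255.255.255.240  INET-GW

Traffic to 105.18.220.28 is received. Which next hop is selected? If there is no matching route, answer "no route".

ACCESS1

Routes whose prefix contains 105.18.220.28:
  105.18.192.0/19 (105.18.192.0 - 105.18.223.255) -> ACCESS1
More-specific entries that do NOT match:
  105.18.92.16/28 (105.18.92.16 - 105.18.92.31) does not contain 105.18.220.28
  41.18.220.0/23 (41.18.220.0 - 41.18.221.255) does not contain 105.18.220.28
Longest matching prefix is /19 -> next hop ACCESS1.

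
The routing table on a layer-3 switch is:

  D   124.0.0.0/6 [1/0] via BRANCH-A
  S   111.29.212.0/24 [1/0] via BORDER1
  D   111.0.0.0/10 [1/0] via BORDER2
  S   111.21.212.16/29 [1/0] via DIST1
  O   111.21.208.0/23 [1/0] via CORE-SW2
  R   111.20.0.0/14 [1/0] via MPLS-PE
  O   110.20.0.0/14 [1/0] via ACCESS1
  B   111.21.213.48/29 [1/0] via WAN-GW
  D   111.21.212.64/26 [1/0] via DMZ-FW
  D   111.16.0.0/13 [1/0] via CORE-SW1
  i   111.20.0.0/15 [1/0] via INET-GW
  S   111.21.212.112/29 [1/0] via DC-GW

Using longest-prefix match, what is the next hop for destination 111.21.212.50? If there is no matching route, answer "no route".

Routes whose prefix contains 111.21.212.50:
  111.0.0.0/10 (111.0.0.0 - 111.63.255.255) -> BORDER2
  111.16.0.0/13 (111.16.0.0 - 111.23.255.255) -> CORE-SW1
  111.20.0.0/14 (111.20.0.0 - 111.23.255.255) -> MPLS-PE
  111.20.0.0/15 (111.20.0.0 - 111.21.255.255) -> INET-GW
More-specific entries that do NOT match:
  111.21.212.16/29 (111.21.212.16 - 111.21.212.23) does not contain 111.21.212.50
  111.21.213.48/29 (111.21.213.48 - 111.21.213.55) does not contain 111.21.212.50
  111.21.212.112/29 (111.21.212.112 - 111.21.212.119) does not contain 111.21.212.50
  111.21.212.64/26 (111.21.212.64 - 111.21.212.127) does not contain 111.21.212.50
  111.29.212.0/24 (111.29.212.0 - 111.29.212.255) does not contain 111.21.212.50
  111.21.208.0/23 (111.21.208.0 - 111.21.209.255) does not contain 111.21.212.50
Longest matching prefix is /15 -> next hop INET-GW.

INET-GW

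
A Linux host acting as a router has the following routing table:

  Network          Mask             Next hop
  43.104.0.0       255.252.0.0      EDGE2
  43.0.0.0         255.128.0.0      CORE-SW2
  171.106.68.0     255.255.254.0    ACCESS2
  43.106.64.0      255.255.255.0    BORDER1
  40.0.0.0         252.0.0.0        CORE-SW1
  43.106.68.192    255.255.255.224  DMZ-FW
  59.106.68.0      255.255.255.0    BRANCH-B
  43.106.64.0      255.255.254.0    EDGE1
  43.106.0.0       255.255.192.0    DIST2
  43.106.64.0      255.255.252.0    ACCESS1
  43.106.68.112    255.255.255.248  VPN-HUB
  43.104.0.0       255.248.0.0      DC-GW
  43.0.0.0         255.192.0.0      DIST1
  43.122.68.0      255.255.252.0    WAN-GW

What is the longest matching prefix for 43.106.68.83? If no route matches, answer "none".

Entries matching 43.106.68.83:
  40.0.0.0/6 (40.0.0.0 - 43.255.255.255)
  43.0.0.0/9 (43.0.0.0 - 43.127.255.255)
  43.104.0.0/13 (43.104.0.0 - 43.111.255.255)
  43.104.0.0/14 (43.104.0.0 - 43.107.255.255)
Most specific is 43.104.0.0/14.

43.104.0.0/14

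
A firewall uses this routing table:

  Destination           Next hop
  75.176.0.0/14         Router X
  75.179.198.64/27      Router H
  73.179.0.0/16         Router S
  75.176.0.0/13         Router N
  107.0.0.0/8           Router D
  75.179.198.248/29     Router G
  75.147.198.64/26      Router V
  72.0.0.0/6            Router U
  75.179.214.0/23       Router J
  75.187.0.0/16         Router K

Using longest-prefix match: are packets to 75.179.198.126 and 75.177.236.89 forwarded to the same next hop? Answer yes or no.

yes

75.179.198.126: longest match 75.176.0.0/14 -> Router X
75.177.236.89: longest match 75.176.0.0/14 -> Router X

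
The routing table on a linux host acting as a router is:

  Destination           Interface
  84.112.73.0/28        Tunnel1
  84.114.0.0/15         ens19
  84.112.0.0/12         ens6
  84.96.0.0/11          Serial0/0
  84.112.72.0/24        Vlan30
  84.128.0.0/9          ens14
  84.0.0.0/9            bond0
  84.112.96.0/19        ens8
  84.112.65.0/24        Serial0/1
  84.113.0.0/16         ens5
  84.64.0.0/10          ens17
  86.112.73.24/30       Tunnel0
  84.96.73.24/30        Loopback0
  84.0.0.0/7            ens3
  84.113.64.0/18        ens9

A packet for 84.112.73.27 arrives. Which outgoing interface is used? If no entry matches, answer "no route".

ens6

Routes whose prefix contains 84.112.73.27:
  84.0.0.0/7 (84.0.0.0 - 85.255.255.255) -> ens3
  84.0.0.0/9 (84.0.0.0 - 84.127.255.255) -> bond0
  84.64.0.0/10 (84.64.0.0 - 84.127.255.255) -> ens17
  84.96.0.0/11 (84.96.0.0 - 84.127.255.255) -> Serial0/0
  84.112.0.0/12 (84.112.0.0 - 84.127.255.255) -> ens6
More-specific entries that do NOT match:
  86.112.73.24/30 (86.112.73.24 - 86.112.73.27) does not contain 84.112.73.27
  84.96.73.24/30 (84.96.73.24 - 84.96.73.27) does not contain 84.112.73.27
  84.112.73.0/28 (84.112.73.0 - 84.112.73.15) does not contain 84.112.73.27
  84.112.72.0/24 (84.112.72.0 - 84.112.72.255) does not contain 84.112.73.27
  84.112.65.0/24 (84.112.65.0 - 84.112.65.255) does not contain 84.112.73.27
  84.112.96.0/19 (84.112.96.0 - 84.112.127.255) does not contain 84.112.73.27
  84.113.64.0/18 (84.113.64.0 - 84.113.127.255) does not contain 84.112.73.27
  84.113.0.0/16 (84.113.0.0 - 84.113.255.255) does not contain 84.112.73.27
  84.114.0.0/15 (84.114.0.0 - 84.115.255.255) does not contain 84.112.73.27
Longest matching prefix is /12 -> interface ens6.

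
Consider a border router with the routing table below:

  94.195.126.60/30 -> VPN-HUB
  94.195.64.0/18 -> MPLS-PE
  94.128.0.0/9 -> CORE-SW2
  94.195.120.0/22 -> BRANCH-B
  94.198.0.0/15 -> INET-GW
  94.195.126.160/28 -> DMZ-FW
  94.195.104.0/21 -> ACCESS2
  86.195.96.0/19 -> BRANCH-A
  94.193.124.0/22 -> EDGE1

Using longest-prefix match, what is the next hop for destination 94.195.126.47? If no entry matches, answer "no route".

MPLS-PE

Routes whose prefix contains 94.195.126.47:
  94.128.0.0/9 (94.128.0.0 - 94.255.255.255) -> CORE-SW2
  94.195.64.0/18 (94.195.64.0 - 94.195.127.255) -> MPLS-PE
More-specific entries that do NOT match:
  94.195.126.60/30 (94.195.126.60 - 94.195.126.63) does not contain 94.195.126.47
  94.195.126.160/28 (94.195.126.160 - 94.195.126.175) does not contain 94.195.126.47
  94.195.120.0/22 (94.195.120.0 - 94.195.123.255) does not contain 94.195.126.47
  94.193.124.0/22 (94.193.124.0 - 94.193.127.255) does not contain 94.195.126.47
  94.195.104.0/21 (94.195.104.0 - 94.195.111.255) does not contain 94.195.126.47
  86.195.96.0/19 (86.195.96.0 - 86.195.127.255) does not contain 94.195.126.47
Longest matching prefix is /18 -> next hop MPLS-PE.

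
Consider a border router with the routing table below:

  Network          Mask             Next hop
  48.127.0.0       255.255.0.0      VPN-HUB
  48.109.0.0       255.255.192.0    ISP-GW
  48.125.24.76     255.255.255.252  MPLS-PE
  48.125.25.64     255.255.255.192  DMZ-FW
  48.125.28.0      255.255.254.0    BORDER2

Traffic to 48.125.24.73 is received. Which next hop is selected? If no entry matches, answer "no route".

No entry's prefix contains 48.125.24.73; there is no default route.

no route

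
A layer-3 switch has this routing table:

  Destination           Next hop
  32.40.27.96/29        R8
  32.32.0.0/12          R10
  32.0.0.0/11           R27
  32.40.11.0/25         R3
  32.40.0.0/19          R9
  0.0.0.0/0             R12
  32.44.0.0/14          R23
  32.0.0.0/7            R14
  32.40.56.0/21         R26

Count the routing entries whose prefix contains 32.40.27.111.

Prefixes containing 32.40.27.111:
  0.0.0.0/0 (default, matches everything)
  32.0.0.0/7 (32.0.0.0 - 33.255.255.255)
  32.32.0.0/12 (32.32.0.0 - 32.47.255.255)
  32.40.0.0/19 (32.40.0.0 - 32.40.31.255)
Total matching entries: 4.

4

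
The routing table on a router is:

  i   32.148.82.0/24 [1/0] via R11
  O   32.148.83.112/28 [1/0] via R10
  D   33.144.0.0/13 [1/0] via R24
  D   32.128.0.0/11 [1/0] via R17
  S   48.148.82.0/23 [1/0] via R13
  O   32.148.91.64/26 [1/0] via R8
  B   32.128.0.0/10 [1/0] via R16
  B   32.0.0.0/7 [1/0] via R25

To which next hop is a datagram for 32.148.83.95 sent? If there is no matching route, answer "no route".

Routes whose prefix contains 32.148.83.95:
  32.0.0.0/7 (32.0.0.0 - 33.255.255.255) -> R25
  32.128.0.0/10 (32.128.0.0 - 32.191.255.255) -> R16
  32.128.0.0/11 (32.128.0.0 - 32.159.255.255) -> R17
More-specific entries that do NOT match:
  32.148.83.112/28 (32.148.83.112 - 32.148.83.127) does not contain 32.148.83.95
  32.148.91.64/26 (32.148.91.64 - 32.148.91.127) does not contain 32.148.83.95
  32.148.82.0/24 (32.148.82.0 - 32.148.82.255) does not contain 32.148.83.95
  48.148.82.0/23 (48.148.82.0 - 48.148.83.255) does not contain 32.148.83.95
  33.144.0.0/13 (33.144.0.0 - 33.151.255.255) does not contain 32.148.83.95
Longest matching prefix is /11 -> next hop R17.

R17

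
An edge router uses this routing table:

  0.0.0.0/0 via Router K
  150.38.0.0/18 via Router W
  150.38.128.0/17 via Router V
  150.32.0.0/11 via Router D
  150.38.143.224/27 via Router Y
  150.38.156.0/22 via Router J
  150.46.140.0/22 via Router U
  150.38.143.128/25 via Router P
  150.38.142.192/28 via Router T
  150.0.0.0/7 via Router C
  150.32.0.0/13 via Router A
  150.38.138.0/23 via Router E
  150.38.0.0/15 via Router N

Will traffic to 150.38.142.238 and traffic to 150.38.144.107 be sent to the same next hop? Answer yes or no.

150.38.142.238: longest match 150.38.128.0/17 -> Router V
150.38.144.107: longest match 150.38.128.0/17 -> Router V

yes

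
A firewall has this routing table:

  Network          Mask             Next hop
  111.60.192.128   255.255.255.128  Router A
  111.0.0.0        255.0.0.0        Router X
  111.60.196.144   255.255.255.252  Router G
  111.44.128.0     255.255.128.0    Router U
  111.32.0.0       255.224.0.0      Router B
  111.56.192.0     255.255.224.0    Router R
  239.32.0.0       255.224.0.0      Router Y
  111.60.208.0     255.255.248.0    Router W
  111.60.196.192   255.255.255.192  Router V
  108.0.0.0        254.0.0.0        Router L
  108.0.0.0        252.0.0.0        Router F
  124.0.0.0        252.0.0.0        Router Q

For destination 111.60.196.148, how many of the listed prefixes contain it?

Prefixes containing 111.60.196.148:
  108.0.0.0/6 (108.0.0.0 - 111.255.255.255)
  111.0.0.0/8 (111.0.0.0 - 111.255.255.255)
  111.32.0.0/11 (111.32.0.0 - 111.63.255.255)
Total matching entries: 3.

3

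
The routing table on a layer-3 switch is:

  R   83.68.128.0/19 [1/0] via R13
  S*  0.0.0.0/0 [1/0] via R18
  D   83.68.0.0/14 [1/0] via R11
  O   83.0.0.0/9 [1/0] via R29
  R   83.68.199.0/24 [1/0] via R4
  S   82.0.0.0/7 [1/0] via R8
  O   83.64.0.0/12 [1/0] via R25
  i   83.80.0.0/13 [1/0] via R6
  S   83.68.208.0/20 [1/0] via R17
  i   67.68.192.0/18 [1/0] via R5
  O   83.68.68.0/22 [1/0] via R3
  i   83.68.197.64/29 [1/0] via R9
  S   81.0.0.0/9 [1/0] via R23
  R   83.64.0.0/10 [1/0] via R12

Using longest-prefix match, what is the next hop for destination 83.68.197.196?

R11

Routes whose prefix contains 83.68.197.196:
  0.0.0.0/0 (default, matches everything) -> R18
  82.0.0.0/7 (82.0.0.0 - 83.255.255.255) -> R8
  83.0.0.0/9 (83.0.0.0 - 83.127.255.255) -> R29
  83.64.0.0/10 (83.64.0.0 - 83.127.255.255) -> R12
  83.64.0.0/12 (83.64.0.0 - 83.79.255.255) -> R25
  83.68.0.0/14 (83.68.0.0 - 83.71.255.255) -> R11
More-specific entries that do NOT match:
  83.68.197.64/29 (83.68.197.64 - 83.68.197.71) does not contain 83.68.197.196
  83.68.199.0/24 (83.68.199.0 - 83.68.199.255) does not contain 83.68.197.196
  83.68.68.0/22 (83.68.68.0 - 83.68.71.255) does not contain 83.68.197.196
  83.68.208.0/20 (83.68.208.0 - 83.68.223.255) does not contain 83.68.197.196
  83.68.128.0/19 (83.68.128.0 - 83.68.159.255) does not contain 83.68.197.196
  67.68.192.0/18 (67.68.192.0 - 67.68.255.255) does not contain 83.68.197.196
Longest matching prefix is /14 -> next hop R11.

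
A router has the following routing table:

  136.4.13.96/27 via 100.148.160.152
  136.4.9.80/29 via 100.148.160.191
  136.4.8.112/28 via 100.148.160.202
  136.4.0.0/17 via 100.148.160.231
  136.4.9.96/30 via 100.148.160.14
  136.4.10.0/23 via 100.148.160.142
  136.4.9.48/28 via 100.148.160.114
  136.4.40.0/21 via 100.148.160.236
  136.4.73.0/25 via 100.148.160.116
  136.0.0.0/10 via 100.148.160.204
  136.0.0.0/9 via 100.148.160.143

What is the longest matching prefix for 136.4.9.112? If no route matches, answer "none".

136.4.0.0/17

Entries matching 136.4.9.112:
  136.0.0.0/9 (136.0.0.0 - 136.127.255.255)
  136.0.0.0/10 (136.0.0.0 - 136.63.255.255)
  136.4.0.0/17 (136.4.0.0 - 136.4.127.255)
Most specific is 136.4.0.0/17.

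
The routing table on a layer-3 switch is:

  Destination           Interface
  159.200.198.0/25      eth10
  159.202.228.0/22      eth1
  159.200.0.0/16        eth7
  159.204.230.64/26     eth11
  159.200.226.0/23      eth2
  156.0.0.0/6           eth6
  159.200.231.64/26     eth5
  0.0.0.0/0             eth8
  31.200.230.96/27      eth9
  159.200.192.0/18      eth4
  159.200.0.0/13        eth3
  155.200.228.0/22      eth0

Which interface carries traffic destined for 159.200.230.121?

Routes whose prefix contains 159.200.230.121:
  0.0.0.0/0 (default, matches everything) -> eth8
  156.0.0.0/6 (156.0.0.0 - 159.255.255.255) -> eth6
  159.200.0.0/13 (159.200.0.0 - 159.207.255.255) -> eth3
  159.200.0.0/16 (159.200.0.0 - 159.200.255.255) -> eth7
  159.200.192.0/18 (159.200.192.0 - 159.200.255.255) -> eth4
More-specific entries that do NOT match:
  31.200.230.96/27 (31.200.230.96 - 31.200.230.127) does not contain 159.200.230.121
  159.204.230.64/26 (159.204.230.64 - 159.204.230.127) does not contain 159.200.230.121
  159.200.231.64/26 (159.200.231.64 - 159.200.231.127) does not contain 159.200.230.121
  159.200.198.0/25 (159.200.198.0 - 159.200.198.127) does not contain 159.200.230.121
  159.200.226.0/23 (159.200.226.0 - 159.200.227.255) does not contain 159.200.230.121
  159.202.228.0/22 (159.202.228.0 - 159.202.231.255) does not contain 159.200.230.121
  155.200.228.0/22 (155.200.228.0 - 155.200.231.255) does not contain 159.200.230.121
Longest matching prefix is /18 -> interface eth4.

eth4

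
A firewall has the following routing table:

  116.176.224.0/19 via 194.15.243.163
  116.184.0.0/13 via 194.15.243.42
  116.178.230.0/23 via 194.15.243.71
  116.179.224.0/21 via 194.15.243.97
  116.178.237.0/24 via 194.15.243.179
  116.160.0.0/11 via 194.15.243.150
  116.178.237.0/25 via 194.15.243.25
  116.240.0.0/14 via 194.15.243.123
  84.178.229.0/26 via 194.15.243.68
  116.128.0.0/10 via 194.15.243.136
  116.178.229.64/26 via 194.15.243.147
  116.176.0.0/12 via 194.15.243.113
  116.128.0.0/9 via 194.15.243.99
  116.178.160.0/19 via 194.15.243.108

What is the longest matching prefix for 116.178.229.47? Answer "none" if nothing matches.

Entries matching 116.178.229.47:
  116.128.0.0/9 (116.128.0.0 - 116.255.255.255)
  116.128.0.0/10 (116.128.0.0 - 116.191.255.255)
  116.160.0.0/11 (116.160.0.0 - 116.191.255.255)
  116.176.0.0/12 (116.176.0.0 - 116.191.255.255)
Most specific is 116.176.0.0/12.

116.176.0.0/12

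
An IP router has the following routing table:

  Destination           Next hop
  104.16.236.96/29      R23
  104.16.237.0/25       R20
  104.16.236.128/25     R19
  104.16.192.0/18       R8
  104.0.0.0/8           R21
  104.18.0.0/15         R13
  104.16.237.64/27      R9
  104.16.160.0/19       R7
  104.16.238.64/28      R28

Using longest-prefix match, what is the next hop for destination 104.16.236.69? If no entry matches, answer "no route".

Routes whose prefix contains 104.16.236.69:
  104.0.0.0/8 (104.0.0.0 - 104.255.255.255) -> R21
  104.16.192.0/18 (104.16.192.0 - 104.16.255.255) -> R8
More-specific entries that do NOT match:
  104.16.236.96/29 (104.16.236.96 - 104.16.236.103) does not contain 104.16.236.69
  104.16.238.64/28 (104.16.238.64 - 104.16.238.79) does not contain 104.16.236.69
  104.16.237.64/27 (104.16.237.64 - 104.16.237.95) does not contain 104.16.236.69
  104.16.237.0/25 (104.16.237.0 - 104.16.237.127) does not contain 104.16.236.69
  104.16.236.128/25 (104.16.236.128 - 104.16.236.255) does not contain 104.16.236.69
  104.16.160.0/19 (104.16.160.0 - 104.16.191.255) does not contain 104.16.236.69
Longest matching prefix is /18 -> next hop R8.

R8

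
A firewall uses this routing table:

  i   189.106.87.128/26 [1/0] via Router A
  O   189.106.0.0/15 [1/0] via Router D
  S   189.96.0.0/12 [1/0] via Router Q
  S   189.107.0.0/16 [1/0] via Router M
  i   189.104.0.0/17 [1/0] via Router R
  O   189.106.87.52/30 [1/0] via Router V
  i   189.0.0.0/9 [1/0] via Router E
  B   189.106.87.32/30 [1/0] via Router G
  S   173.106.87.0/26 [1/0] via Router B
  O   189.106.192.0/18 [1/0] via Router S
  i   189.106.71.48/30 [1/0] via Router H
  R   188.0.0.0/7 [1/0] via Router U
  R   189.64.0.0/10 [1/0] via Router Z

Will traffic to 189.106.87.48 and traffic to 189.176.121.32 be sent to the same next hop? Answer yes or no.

189.106.87.48: longest match 189.106.0.0/15 -> Router D
189.176.121.32: longest match 188.0.0.0/7 -> Router U

no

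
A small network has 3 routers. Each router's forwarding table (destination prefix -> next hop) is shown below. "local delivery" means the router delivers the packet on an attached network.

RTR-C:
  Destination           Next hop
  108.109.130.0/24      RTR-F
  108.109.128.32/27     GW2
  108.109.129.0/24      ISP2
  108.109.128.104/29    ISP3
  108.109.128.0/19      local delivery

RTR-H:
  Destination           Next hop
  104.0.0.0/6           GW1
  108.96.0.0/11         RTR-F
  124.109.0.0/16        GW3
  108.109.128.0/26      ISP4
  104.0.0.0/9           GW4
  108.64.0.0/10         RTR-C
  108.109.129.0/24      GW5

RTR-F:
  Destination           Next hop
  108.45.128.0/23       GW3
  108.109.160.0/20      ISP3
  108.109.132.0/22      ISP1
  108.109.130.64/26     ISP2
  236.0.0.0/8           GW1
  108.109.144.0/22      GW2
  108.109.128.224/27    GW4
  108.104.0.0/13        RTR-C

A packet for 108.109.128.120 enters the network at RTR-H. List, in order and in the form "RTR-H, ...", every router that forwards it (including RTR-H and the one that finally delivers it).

RTR-H, RTR-F, RTR-C

At RTR-H: longest match for 108.109.128.120 is 108.96.0.0/11 -> RTR-F
At RTR-F: longest match for 108.109.128.120 is 108.104.0.0/13 -> RTR-C
At RTR-C: longest match for 108.109.128.120 is 108.109.128.0/19 -> local delivery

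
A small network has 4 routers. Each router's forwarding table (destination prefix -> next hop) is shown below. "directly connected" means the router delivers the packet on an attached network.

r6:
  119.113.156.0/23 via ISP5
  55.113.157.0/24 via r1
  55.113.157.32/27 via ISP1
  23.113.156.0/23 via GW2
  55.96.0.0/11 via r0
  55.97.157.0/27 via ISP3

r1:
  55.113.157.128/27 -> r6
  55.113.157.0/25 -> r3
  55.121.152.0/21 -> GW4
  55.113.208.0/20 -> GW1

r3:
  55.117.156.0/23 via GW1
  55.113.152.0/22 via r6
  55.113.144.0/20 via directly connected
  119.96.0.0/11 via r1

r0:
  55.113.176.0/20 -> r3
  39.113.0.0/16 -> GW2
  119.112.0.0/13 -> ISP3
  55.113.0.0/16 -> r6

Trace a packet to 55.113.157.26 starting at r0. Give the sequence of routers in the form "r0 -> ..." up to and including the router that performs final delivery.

r0 -> r6 -> r1 -> r3

At r0: longest match for 55.113.157.26 is 55.113.0.0/16 -> r6
At r6: longest match for 55.113.157.26 is 55.113.157.0/24 -> r1
At r1: longest match for 55.113.157.26 is 55.113.157.0/25 -> r3
At r3: longest match for 55.113.157.26 is 55.113.144.0/20 -> directly connected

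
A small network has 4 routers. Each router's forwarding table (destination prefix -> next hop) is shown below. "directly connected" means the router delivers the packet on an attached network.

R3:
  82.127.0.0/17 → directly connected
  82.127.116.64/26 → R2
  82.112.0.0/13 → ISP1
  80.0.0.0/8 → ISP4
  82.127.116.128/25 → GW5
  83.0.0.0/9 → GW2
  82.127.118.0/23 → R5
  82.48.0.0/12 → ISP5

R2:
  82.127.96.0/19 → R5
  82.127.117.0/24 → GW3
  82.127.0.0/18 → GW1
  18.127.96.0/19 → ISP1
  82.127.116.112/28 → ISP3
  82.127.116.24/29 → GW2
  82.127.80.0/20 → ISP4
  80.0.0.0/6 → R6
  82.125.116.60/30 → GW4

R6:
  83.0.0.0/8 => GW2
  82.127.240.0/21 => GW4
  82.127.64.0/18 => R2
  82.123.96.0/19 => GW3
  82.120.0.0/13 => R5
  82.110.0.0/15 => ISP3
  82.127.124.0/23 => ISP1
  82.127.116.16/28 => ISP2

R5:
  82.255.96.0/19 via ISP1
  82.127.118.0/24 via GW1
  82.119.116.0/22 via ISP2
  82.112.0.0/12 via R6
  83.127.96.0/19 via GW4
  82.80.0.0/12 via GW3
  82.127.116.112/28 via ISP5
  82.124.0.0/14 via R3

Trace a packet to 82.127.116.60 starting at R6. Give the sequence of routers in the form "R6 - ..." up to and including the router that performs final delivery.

At R6: longest match for 82.127.116.60 is 82.127.64.0/18 -> R2
At R2: longest match for 82.127.116.60 is 82.127.96.0/19 -> R5
At R5: longest match for 82.127.116.60 is 82.124.0.0/14 -> R3
At R3: longest match for 82.127.116.60 is 82.127.0.0/17 -> directly connected

R6 - R2 - R5 - R3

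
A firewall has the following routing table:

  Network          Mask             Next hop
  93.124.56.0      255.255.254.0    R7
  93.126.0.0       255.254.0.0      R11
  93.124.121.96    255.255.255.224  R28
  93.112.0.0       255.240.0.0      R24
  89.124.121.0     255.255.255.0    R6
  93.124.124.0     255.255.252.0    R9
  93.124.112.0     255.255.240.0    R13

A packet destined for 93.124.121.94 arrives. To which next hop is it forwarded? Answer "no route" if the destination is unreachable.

Routes whose prefix contains 93.124.121.94:
  93.112.0.0/12 (93.112.0.0 - 93.127.255.255) -> R24
  93.124.112.0/20 (93.124.112.0 - 93.124.127.255) -> R13
More-specific entries that do NOT match:
  93.124.121.96/27 (93.124.121.96 - 93.124.121.127) does not contain 93.124.121.94
  89.124.121.0/24 (89.124.121.0 - 89.124.121.255) does not contain 93.124.121.94
  93.124.56.0/23 (93.124.56.0 - 93.124.57.255) does not contain 93.124.121.94
  93.124.124.0/22 (93.124.124.0 - 93.124.127.255) does not contain 93.124.121.94
Longest matching prefix is /20 -> next hop R13.

R13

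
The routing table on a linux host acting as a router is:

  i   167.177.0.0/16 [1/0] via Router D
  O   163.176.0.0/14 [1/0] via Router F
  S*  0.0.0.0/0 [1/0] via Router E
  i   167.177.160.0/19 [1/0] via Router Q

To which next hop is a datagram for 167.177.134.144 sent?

Routes whose prefix contains 167.177.134.144:
  0.0.0.0/0 (default, matches everything) -> Router E
  167.177.0.0/16 (167.177.0.0 - 167.177.255.255) -> Router D
More-specific entries that do NOT match:
  167.177.160.0/19 (167.177.160.0 - 167.177.191.255) does not contain 167.177.134.144
Longest matching prefix is /16 -> next hop Router D.

Router D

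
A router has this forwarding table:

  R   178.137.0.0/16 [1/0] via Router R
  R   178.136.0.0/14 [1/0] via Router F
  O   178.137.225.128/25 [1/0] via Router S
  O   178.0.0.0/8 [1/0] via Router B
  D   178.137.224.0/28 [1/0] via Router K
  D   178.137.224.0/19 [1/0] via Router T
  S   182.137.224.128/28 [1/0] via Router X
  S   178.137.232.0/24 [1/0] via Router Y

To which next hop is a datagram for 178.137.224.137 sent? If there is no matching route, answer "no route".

Routes whose prefix contains 178.137.224.137:
  178.0.0.0/8 (178.0.0.0 - 178.255.255.255) -> Router B
  178.136.0.0/14 (178.136.0.0 - 178.139.255.255) -> Router F
  178.137.0.0/16 (178.137.0.0 - 178.137.255.255) -> Router R
  178.137.224.0/19 (178.137.224.0 - 178.137.255.255) -> Router T
More-specific entries that do NOT match:
  178.137.224.0/28 (178.137.224.0 - 178.137.224.15) does not contain 178.137.224.137
  182.137.224.128/28 (182.137.224.128 - 182.137.224.143) does not contain 178.137.224.137
  178.137.225.128/25 (178.137.225.128 - 178.137.225.255) does not contain 178.137.224.137
  178.137.232.0/24 (178.137.232.0 - 178.137.232.255) does not contain 178.137.224.137
Longest matching prefix is /19 -> next hop Router T.

Router T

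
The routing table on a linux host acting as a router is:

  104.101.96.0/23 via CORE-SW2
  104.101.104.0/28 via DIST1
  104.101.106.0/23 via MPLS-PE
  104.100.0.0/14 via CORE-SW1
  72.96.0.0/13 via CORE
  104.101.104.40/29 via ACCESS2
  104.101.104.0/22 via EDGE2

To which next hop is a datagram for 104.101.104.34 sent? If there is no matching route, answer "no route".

EDGE2

Routes whose prefix contains 104.101.104.34:
  104.100.0.0/14 (104.100.0.0 - 104.103.255.255) -> CORE-SW1
  104.101.104.0/22 (104.101.104.0 - 104.101.107.255) -> EDGE2
More-specific entries that do NOT match:
  104.101.104.40/29 (104.101.104.40 - 104.101.104.47) does not contain 104.101.104.34
  104.101.104.0/28 (104.101.104.0 - 104.101.104.15) does not contain 104.101.104.34
  104.101.96.0/23 (104.101.96.0 - 104.101.97.255) does not contain 104.101.104.34
  104.101.106.0/23 (104.101.106.0 - 104.101.107.255) does not contain 104.101.104.34
Longest matching prefix is /22 -> next hop EDGE2.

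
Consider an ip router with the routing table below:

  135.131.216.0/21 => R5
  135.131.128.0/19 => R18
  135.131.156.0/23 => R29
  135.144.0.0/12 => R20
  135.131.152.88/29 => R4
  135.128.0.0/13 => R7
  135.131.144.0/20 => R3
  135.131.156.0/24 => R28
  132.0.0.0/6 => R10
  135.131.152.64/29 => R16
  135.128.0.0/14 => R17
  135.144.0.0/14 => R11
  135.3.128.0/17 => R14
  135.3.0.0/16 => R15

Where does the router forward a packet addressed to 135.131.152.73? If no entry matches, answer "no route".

R3

Routes whose prefix contains 135.131.152.73:
  132.0.0.0/6 (132.0.0.0 - 135.255.255.255) -> R10
  135.128.0.0/13 (135.128.0.0 - 135.135.255.255) -> R7
  135.128.0.0/14 (135.128.0.0 - 135.131.255.255) -> R17
  135.131.128.0/19 (135.131.128.0 - 135.131.159.255) -> R18
  135.131.144.0/20 (135.131.144.0 - 135.131.159.255) -> R3
More-specific entries that do NOT match:
  135.131.152.88/29 (135.131.152.88 - 135.131.152.95) does not contain 135.131.152.73
  135.131.152.64/29 (135.131.152.64 - 135.131.152.71) does not contain 135.131.152.73
  135.131.156.0/24 (135.131.156.0 - 135.131.156.255) does not contain 135.131.152.73
  135.131.156.0/23 (135.131.156.0 - 135.131.157.255) does not contain 135.131.152.73
  135.131.216.0/21 (135.131.216.0 - 135.131.223.255) does not contain 135.131.152.73
Longest matching prefix is /20 -> next hop R3.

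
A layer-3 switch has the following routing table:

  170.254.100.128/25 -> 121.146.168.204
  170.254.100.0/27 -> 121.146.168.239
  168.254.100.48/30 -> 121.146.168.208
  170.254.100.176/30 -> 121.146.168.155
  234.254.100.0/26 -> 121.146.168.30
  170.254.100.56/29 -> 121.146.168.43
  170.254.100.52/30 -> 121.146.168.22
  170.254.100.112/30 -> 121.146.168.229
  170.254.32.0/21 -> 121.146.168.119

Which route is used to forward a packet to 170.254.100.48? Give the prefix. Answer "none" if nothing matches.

none

170.254.100.48 is outside every listed prefix and there is no default route.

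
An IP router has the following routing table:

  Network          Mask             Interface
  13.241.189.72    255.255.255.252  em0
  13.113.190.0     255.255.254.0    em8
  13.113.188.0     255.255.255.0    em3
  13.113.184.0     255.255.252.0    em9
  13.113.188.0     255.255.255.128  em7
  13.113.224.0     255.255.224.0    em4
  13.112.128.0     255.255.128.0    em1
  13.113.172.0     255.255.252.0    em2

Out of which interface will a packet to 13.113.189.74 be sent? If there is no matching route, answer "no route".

No entry's prefix contains 13.113.189.74; there is no default route.

no route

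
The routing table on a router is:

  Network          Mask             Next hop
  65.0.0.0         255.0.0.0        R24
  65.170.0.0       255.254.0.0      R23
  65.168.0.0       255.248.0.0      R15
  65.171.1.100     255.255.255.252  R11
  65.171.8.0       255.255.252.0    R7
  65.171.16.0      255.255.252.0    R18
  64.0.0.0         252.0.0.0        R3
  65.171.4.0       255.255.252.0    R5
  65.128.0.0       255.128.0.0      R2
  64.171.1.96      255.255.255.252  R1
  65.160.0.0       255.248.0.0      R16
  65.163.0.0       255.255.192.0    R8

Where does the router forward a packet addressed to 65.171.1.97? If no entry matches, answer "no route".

R23

Routes whose prefix contains 65.171.1.97:
  64.0.0.0/6 (64.0.0.0 - 67.255.255.255) -> R3
  65.0.0.0/8 (65.0.0.0 - 65.255.255.255) -> R24
  65.128.0.0/9 (65.128.0.0 - 65.255.255.255) -> R2
  65.168.0.0/13 (65.168.0.0 - 65.175.255.255) -> R15
  65.170.0.0/15 (65.170.0.0 - 65.171.255.255) -> R23
More-specific entries that do NOT match:
  65.171.1.100/30 (65.171.1.100 - 65.171.1.103) does not contain 65.171.1.97
  64.171.1.96/30 (64.171.1.96 - 64.171.1.99) does not contain 65.171.1.97
  65.171.8.0/22 (65.171.8.0 - 65.171.11.255) does not contain 65.171.1.97
  65.171.16.0/22 (65.171.16.0 - 65.171.19.255) does not contain 65.171.1.97
  65.171.4.0/22 (65.171.4.0 - 65.171.7.255) does not contain 65.171.1.97
  65.163.0.0/18 (65.163.0.0 - 65.163.63.255) does not contain 65.171.1.97
Longest matching prefix is /15 -> next hop R23.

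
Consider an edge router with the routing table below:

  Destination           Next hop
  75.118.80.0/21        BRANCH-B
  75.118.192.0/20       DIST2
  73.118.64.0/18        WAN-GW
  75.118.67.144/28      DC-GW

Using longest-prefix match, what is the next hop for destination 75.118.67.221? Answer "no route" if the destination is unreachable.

no route

No entry's prefix contains 75.118.67.221; there is no default route.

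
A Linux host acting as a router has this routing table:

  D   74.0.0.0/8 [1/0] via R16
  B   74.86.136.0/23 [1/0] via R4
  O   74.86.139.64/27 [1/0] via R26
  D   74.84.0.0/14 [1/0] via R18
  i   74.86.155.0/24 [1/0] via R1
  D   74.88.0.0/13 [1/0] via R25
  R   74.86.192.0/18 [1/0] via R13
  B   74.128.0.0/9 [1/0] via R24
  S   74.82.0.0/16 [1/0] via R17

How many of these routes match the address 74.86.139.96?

Prefixes containing 74.86.139.96:
  74.0.0.0/8 (74.0.0.0 - 74.255.255.255)
  74.84.0.0/14 (74.84.0.0 - 74.87.255.255)
Total matching entries: 2.

2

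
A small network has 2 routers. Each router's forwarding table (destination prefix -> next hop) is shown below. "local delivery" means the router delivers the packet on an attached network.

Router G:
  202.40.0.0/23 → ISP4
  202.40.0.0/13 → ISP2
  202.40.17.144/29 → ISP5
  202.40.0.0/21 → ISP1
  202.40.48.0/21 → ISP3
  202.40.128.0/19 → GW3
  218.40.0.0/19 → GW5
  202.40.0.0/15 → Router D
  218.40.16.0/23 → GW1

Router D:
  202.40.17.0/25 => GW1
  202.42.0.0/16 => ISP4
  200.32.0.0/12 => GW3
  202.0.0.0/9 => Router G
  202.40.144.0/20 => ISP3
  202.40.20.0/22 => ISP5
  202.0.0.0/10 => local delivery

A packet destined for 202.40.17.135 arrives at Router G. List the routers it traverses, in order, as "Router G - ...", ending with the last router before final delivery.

At Router G: longest match for 202.40.17.135 is 202.40.0.0/15 -> Router D
At Router D: longest match for 202.40.17.135 is 202.0.0.0/10 -> local delivery

Router G - Router D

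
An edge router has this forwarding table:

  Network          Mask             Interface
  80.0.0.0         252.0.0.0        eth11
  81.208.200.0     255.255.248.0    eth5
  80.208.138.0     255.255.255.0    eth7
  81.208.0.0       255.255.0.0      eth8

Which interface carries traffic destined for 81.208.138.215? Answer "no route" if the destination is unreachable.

eth8

Routes whose prefix contains 81.208.138.215:
  80.0.0.0/6 (80.0.0.0 - 83.255.255.255) -> eth11
  81.208.0.0/16 (81.208.0.0 - 81.208.255.255) -> eth8
More-specific entries that do NOT match:
  80.208.138.0/24 (80.208.138.0 - 80.208.138.255) does not contain 81.208.138.215
  81.208.200.0/21 (81.208.200.0 - 81.208.207.255) does not contain 81.208.138.215
Longest matching prefix is /16 -> interface eth8.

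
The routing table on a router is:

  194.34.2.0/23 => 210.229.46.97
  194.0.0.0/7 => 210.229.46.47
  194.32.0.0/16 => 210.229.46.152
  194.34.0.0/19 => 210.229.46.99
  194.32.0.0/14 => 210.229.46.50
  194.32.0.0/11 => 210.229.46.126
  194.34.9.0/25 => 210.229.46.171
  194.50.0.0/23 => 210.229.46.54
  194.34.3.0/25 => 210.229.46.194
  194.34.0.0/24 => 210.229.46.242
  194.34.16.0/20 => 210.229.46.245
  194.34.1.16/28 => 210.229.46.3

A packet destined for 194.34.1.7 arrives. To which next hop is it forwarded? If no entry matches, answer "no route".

Routes whose prefix contains 194.34.1.7:
  194.0.0.0/7 (194.0.0.0 - 195.255.255.255) -> 210.229.46.47
  194.32.0.0/11 (194.32.0.0 - 194.63.255.255) -> 210.229.46.126
  194.32.0.0/14 (194.32.0.0 - 194.35.255.255) -> 210.229.46.50
  194.34.0.0/19 (194.34.0.0 - 194.34.31.255) -> 210.229.46.99
More-specific entries that do NOT match:
  194.34.1.16/28 (194.34.1.16 - 194.34.1.31) does not contain 194.34.1.7
  194.34.9.0/25 (194.34.9.0 - 194.34.9.127) does not contain 194.34.1.7
  194.34.3.0/25 (194.34.3.0 - 194.34.3.127) does not contain 194.34.1.7
  194.34.0.0/24 (194.34.0.0 - 194.34.0.255) does not contain 194.34.1.7
  194.34.2.0/23 (194.34.2.0 - 194.34.3.255) does not contain 194.34.1.7
  194.50.0.0/23 (194.50.0.0 - 194.50.1.255) does not contain 194.34.1.7
  194.34.16.0/20 (194.34.16.0 - 194.34.31.255) does not contain 194.34.1.7
Longest matching prefix is /19 -> next hop 210.229.46.99.

210.229.46.99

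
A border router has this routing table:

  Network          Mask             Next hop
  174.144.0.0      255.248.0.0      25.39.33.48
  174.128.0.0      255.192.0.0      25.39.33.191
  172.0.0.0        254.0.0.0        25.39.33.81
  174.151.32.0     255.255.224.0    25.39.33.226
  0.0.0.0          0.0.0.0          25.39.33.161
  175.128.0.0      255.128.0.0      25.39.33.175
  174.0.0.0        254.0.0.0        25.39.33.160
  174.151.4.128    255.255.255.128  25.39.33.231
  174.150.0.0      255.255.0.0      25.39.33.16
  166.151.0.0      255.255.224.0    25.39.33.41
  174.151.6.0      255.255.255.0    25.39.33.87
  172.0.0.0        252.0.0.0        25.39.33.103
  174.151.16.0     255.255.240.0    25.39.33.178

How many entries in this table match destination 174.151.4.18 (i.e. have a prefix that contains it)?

5

Prefixes containing 174.151.4.18:
  0.0.0.0/0 (default, matches everything)
  172.0.0.0/6 (172.0.0.0 - 175.255.255.255)
  174.0.0.0/7 (174.0.0.0 - 175.255.255.255)
  174.128.0.0/10 (174.128.0.0 - 174.191.255.255)
  174.144.0.0/13 (174.144.0.0 - 174.151.255.255)
Total matching entries: 5.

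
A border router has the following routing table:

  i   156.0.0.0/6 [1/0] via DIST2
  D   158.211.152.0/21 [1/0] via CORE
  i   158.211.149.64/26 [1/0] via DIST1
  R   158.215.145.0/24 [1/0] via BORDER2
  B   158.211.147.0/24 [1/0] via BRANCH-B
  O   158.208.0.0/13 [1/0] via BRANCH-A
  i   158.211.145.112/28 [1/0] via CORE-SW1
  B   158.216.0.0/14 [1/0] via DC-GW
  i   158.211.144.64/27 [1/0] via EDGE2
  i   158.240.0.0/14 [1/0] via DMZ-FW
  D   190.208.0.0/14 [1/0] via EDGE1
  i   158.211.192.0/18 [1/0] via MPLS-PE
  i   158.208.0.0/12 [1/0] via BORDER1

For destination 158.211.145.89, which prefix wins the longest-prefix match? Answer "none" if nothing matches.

158.208.0.0/13

Entries matching 158.211.145.89:
  156.0.0.0/6 (156.0.0.0 - 159.255.255.255)
  158.208.0.0/12 (158.208.0.0 - 158.223.255.255)
  158.208.0.0/13 (158.208.0.0 - 158.215.255.255)
Most specific is 158.208.0.0/13.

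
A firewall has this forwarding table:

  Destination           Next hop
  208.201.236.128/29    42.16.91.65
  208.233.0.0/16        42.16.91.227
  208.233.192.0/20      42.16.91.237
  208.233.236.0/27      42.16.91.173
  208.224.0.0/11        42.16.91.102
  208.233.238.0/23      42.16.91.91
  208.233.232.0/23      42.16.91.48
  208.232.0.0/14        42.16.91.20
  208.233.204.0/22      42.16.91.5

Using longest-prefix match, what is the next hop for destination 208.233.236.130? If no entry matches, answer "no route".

42.16.91.227

Routes whose prefix contains 208.233.236.130:
  208.224.0.0/11 (208.224.0.0 - 208.255.255.255) -> 42.16.91.102
  208.232.0.0/14 (208.232.0.0 - 208.235.255.255) -> 42.16.91.20
  208.233.0.0/16 (208.233.0.0 - 208.233.255.255) -> 42.16.91.227
More-specific entries that do NOT match:
  208.201.236.128/29 (208.201.236.128 - 208.201.236.135) does not contain 208.233.236.130
  208.233.236.0/27 (208.233.236.0 - 208.233.236.31) does not contain 208.233.236.130
  208.233.238.0/23 (208.233.238.0 - 208.233.239.255) does not contain 208.233.236.130
  208.233.232.0/23 (208.233.232.0 - 208.233.233.255) does not contain 208.233.236.130
  208.233.204.0/22 (208.233.204.0 - 208.233.207.255) does not contain 208.233.236.130
  208.233.192.0/20 (208.233.192.0 - 208.233.207.255) does not contain 208.233.236.130
Longest matching prefix is /16 -> next hop 42.16.91.227.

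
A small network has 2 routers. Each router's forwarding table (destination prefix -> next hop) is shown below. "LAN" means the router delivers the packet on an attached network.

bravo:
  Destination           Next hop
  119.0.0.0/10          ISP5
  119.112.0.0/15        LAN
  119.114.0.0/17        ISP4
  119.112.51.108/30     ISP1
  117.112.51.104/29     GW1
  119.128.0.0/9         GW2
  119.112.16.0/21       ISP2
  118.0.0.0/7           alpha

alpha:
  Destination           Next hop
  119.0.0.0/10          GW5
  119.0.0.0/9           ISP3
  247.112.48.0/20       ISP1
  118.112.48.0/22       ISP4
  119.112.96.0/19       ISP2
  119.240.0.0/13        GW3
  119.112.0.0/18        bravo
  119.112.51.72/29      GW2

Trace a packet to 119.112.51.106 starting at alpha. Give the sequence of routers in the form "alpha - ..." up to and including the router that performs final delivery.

At alpha: longest match for 119.112.51.106 is 119.112.0.0/18 -> bravo
At bravo: longest match for 119.112.51.106 is 119.112.0.0/15 -> LAN

alpha - bravo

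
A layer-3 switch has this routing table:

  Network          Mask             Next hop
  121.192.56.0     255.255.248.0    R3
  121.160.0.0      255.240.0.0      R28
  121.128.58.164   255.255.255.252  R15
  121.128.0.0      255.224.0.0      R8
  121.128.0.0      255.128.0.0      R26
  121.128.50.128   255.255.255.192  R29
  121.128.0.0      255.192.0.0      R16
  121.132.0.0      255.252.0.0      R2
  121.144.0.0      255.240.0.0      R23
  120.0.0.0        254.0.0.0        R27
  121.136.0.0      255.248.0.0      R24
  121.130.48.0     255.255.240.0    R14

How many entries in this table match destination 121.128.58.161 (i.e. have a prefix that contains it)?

4

Prefixes containing 121.128.58.161:
  120.0.0.0/7 (120.0.0.0 - 121.255.255.255)
  121.128.0.0/9 (121.128.0.0 - 121.255.255.255)
  121.128.0.0/10 (121.128.0.0 - 121.191.255.255)
  121.128.0.0/11 (121.128.0.0 - 121.159.255.255)
Total matching entries: 4.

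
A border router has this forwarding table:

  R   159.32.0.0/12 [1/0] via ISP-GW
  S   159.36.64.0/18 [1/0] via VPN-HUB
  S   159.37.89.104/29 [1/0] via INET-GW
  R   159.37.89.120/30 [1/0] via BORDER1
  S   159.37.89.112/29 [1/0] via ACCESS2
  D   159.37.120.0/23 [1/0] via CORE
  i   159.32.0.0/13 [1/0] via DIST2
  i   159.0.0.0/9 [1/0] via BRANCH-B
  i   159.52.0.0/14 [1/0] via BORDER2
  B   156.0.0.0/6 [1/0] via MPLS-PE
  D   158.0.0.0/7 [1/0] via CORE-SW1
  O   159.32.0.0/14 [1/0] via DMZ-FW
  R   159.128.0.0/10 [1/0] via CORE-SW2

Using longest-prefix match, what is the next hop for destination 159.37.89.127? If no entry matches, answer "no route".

DIST2

Routes whose prefix contains 159.37.89.127:
  156.0.0.0/6 (156.0.0.0 - 159.255.255.255) -> MPLS-PE
  158.0.0.0/7 (158.0.0.0 - 159.255.255.255) -> CORE-SW1
  159.0.0.0/9 (159.0.0.0 - 159.127.255.255) -> BRANCH-B
  159.32.0.0/12 (159.32.0.0 - 159.47.255.255) -> ISP-GW
  159.32.0.0/13 (159.32.0.0 - 159.39.255.255) -> DIST2
More-specific entries that do NOT match:
  159.37.89.120/30 (159.37.89.120 - 159.37.89.123) does not contain 159.37.89.127
  159.37.89.104/29 (159.37.89.104 - 159.37.89.111) does not contain 159.37.89.127
  159.37.89.112/29 (159.37.89.112 - 159.37.89.119) does not contain 159.37.89.127
  159.37.120.0/23 (159.37.120.0 - 159.37.121.255) does not contain 159.37.89.127
  159.36.64.0/18 (159.36.64.0 - 159.36.127.255) does not contain 159.37.89.127
  159.52.0.0/14 (159.52.0.0 - 159.55.255.255) does not contain 159.37.89.127
  159.32.0.0/14 (159.32.0.0 - 159.35.255.255) does not contain 159.37.89.127
Longest matching prefix is /13 -> next hop DIST2.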